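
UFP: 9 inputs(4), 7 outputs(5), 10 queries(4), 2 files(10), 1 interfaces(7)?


UFP = EI*4 + EO*5 + EQ*4 + ILF*10 + EIF*7
UFP = 9*4 + 7*5 + 10*4 + 2*10 + 1*7
UFP = 36 + 35 + 40 + 20 + 7
UFP = 138

138


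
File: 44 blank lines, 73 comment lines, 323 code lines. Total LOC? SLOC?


Total LOC = blank + comment + code
Total LOC = 44 + 73 + 323 = 440
SLOC (source only) = code = 323

Total LOC: 440, SLOC: 323


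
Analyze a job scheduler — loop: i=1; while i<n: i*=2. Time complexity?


Reasoning: i doubles each step so iterations are log2(n)
Complexity: O(log n)

O(log n)


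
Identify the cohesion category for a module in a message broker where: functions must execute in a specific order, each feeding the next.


Reasoning: Output of one is input to next
Type: Sequential cohesion

Sequential cohesion


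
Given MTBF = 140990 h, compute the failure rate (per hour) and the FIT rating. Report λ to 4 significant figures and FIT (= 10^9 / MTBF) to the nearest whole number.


Formula: λ = 1 / MTBF; FIT = λ × 1e9 = 1e9 / MTBF
λ = 1 / 140990 ≈ 7.093e-06 failures/hour
FIT = 1e9 / 140990 ≈ 7093 failures per 1e9 hours (nearest whole number)

λ = 7.093e-06 /h, FIT = 7093


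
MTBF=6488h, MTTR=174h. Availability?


Availability = MTBF / (MTBF + MTTR)
Availability = 6488 / (6488 + 174)
Availability = 6488 / 6662
Availability = 97.3882%

97.3882%


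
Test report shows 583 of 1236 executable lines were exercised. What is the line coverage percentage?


Coverage = covered / total * 100
Coverage = 583 / 1236 * 100
Coverage = 47.17%

47.17%


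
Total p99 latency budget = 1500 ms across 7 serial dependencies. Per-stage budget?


Formula: per_stage = total_budget / stages
per_stage = 1500 / 7
per_stage = 214.29 ms

214.29 ms


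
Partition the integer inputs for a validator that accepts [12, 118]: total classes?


Valid range: [12, 118]
Class 1: x < 12 — invalid
Class 2: 12 ≤ x ≤ 118 — valid
Class 3: x > 118 — invalid
Total equivalence classes: 3

3 equivalence classes


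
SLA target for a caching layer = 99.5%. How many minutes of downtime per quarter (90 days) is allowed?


Formula: allowed downtime = period * (100 - SLA) / 100
Period (quarter (90 days)) = 129600 minutes
Unavailability fraction = (100 - 99.5) / 100
Allowed downtime = 129600 * (100 - 99.5) / 100
Allowed downtime = 648.0 minutes

648.0 minutes


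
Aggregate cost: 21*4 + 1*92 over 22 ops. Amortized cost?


Formula: Amortized cost = Total cost / Operations
Total cost = (21 * 4) + (1 * 92)
Total cost = 84 + 92 = 176
Amortized = 176 / 22 = 8.0

8.0


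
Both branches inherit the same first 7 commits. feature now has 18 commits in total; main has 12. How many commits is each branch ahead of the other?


Common ancestor: commit #7
feature commits after divergence: 18 - 7 = 11
main commits after divergence: 12 - 7 = 5
feature is 11 commits ahead of main
main is 5 commits ahead of feature

feature ahead: 11, main ahead: 5


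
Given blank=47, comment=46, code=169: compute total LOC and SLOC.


Total LOC = blank + comment + code
Total LOC = 47 + 46 + 169 = 262
SLOC (source only) = code = 169

Total LOC: 262, SLOC: 169


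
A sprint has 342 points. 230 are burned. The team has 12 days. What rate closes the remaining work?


Formula: Required rate = Remaining points / Days left
Remaining = 342 - 230 = 112 points
Required rate = 112 / 12 = 9.33 points/day

9.33 points/day


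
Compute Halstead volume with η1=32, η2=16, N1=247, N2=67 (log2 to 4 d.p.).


Formula: V = N * log2(η), where N = N1 + N2 and η = η1 + η2
η = 32 + 16 = 48
N = 247 + 67 = 314
log2(48) ≈ 5.5850
V = 314 * 5.5850 = 1753.69

1753.69


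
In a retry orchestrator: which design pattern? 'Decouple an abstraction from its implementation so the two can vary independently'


This matches the Bridge pattern

Bridge


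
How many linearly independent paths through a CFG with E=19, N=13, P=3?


Formula: V(G) = E - N + 2P
V(G) = 19 - 13 + 2*3
V(G) = 6 + 6
V(G) = 12

12


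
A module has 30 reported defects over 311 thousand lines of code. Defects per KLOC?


Defect density = defects / KLOC
Defect density = 30 / 311
Defect density = 0.096 defects/KLOC

0.096 defects/KLOC


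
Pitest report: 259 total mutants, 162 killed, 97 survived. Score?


Mutation score = killed / total * 100
Mutation score = 162 / 259 * 100
Mutation score = 62.55%

62.55%


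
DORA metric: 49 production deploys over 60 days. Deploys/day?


Formula: deployments per day = releases / days
= 49 / 60
= 0.817 deploys/day
(equivalently, 5.72 deploys/week)

0.817 deploys/day


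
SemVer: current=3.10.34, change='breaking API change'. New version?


Current: 3.10.34
Change category: 'breaking API change' → major bump
SemVer rule: major bump → increment MAJOR, reset MINOR and PATCH to 0
New: 4.0.0

4.0.0


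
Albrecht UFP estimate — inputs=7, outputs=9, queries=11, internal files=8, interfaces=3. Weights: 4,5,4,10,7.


UFP = EI*4 + EO*5 + EQ*4 + ILF*10 + EIF*7
UFP = 7*4 + 9*5 + 11*4 + 8*10 + 3*7
UFP = 28 + 45 + 44 + 80 + 21
UFP = 218

218


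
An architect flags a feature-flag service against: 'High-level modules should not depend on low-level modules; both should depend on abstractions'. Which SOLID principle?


This describes the Dependency Inversion Principle (DIP)

Dependency Inversion Principle (DIP)


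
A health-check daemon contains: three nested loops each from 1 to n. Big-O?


Reasoning: three levels of nesting over n
Complexity: O(n^3)

O(n^3)


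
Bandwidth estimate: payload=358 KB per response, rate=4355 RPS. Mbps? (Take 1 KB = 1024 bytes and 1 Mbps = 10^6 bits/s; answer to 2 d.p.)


Formula: Mbps = payload_bytes * RPS * 8 / 1e6
Payload per request = 358 KB = 358 * 1024 = 366592 bytes
Total bytes/sec = 366592 * 4355 = 1596508160
Total bits/sec = 1596508160 * 8 = 12772065280
Mbps = 12772065280 / 1e6 = 12772.07

12772.07 Mbps


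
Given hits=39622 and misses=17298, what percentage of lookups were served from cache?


Formula: hit rate = hits / (hits + misses) * 100
hit rate = 39622 / (39622 + 17298) * 100
hit rate = 39622 / 56920 * 100
hit rate = 69.61%

69.61%


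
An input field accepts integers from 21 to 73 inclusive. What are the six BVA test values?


Range: [21, 73]
Boundaries: just below min, min, min+1, max-1, max, just above max
Values: [20, 21, 22, 72, 73, 74]

[20, 21, 22, 72, 73, 74]


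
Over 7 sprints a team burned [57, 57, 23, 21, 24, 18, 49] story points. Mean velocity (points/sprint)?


Formula: Avg velocity = Total points / Number of sprints
Points: [57, 57, 23, 21, 24, 18, 49]
Sum = 57 + 57 + 23 + 21 + 24 + 18 + 49 = 249
Avg velocity = 249 / 7 = 35.57 points/sprint

35.57 points/sprint


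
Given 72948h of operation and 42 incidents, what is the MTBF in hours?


Formula: MTBF = Total operating time / Number of failures
MTBF = 72948 / 42
MTBF = 1736.86 hours

1736.86 hours


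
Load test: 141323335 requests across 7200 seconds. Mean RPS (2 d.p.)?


Formula: throughput = requests / seconds
throughput = 141323335 / 7200
throughput = 19628.24 requests/second

19628.24 requests/second


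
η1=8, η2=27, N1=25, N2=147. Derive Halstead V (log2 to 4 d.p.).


Formula: V = N * log2(η), where N = N1 + N2 and η = η1 + η2
η = 8 + 27 = 35
N = 25 + 147 = 172
log2(35) ≈ 5.1293
V = 172 * 5.1293 = 882.24

882.24


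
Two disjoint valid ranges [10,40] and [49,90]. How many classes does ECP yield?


Valid ranges: [10,40] and [49,90]
Class 1: x < 10 — invalid
Class 2: 10 ≤ x ≤ 40 — valid
Class 3: 40 < x < 49 — invalid (gap between ranges)
Class 4: 49 ≤ x ≤ 90 — valid
Class 5: x > 90 — invalid
Total equivalence classes: 5

5 equivalence classes


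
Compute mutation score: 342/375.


Mutation score = killed / total * 100
Mutation score = 342 / 375 * 100
Mutation score = 91.2%

91.2%


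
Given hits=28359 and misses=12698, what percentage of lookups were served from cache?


Formula: hit rate = hits / (hits + misses) * 100
hit rate = 28359 / (28359 + 12698) * 100
hit rate = 28359 / 41057 * 100
hit rate = 69.07%

69.07%


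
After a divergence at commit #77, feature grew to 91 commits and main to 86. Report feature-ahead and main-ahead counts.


Common ancestor: commit #77
feature commits after divergence: 91 - 77 = 14
main commits after divergence: 86 - 77 = 9
feature is 14 commits ahead of main
main is 9 commits ahead of feature

feature ahead: 14, main ahead: 9


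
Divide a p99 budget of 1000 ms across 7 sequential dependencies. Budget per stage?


Formula: per_stage = total_budget / stages
per_stage = 1000 / 7
per_stage = 142.86 ms

142.86 ms


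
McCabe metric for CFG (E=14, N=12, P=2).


Formula: V(G) = E - N + 2P
V(G) = 14 - 12 + 2*2
V(G) = 2 + 4
V(G) = 6

6


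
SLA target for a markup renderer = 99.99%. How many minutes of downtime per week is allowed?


Formula: allowed downtime = period * (100 - SLA) / 100
Period (week) = 10080 minutes
Unavailability fraction = (100 - 99.99) / 100
Allowed downtime = 10080 * (100 - 99.99) / 100
Allowed downtime = 1.008 minutes

1.008 minutes


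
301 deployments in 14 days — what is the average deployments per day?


Formula: deployments per day = releases / days
= 301 / 14
= 21.5 deploys/day
(equivalently, 150.5 deploys/week)

21.5 deploys/day


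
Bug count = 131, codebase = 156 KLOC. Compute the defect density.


Defect density = defects / KLOC
Defect density = 131 / 156
Defect density = 0.84 defects/KLOC

0.84 defects/KLOC


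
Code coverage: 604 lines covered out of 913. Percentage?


Coverage = covered / total * 100
Coverage = 604 / 913 * 100
Coverage = 66.16%

66.16%


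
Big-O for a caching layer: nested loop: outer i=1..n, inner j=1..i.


Reasoning: triangle: n(n+1)/2 ~ n^2/2
Complexity: O(n^2)

O(n^2)


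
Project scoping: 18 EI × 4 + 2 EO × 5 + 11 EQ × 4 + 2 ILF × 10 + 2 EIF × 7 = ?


UFP = EI*4 + EO*5 + EQ*4 + ILF*10 + EIF*7
UFP = 18*4 + 2*5 + 11*4 + 2*10 + 2*7
UFP = 72 + 10 + 44 + 20 + 14
UFP = 160

160


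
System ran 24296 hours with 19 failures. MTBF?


Formula: MTBF = Total operating time / Number of failures
MTBF = 24296 / 19
MTBF = 1278.74 hours

1278.74 hours


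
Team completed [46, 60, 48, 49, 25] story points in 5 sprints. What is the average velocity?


Formula: Avg velocity = Total points / Number of sprints
Points: [46, 60, 48, 49, 25]
Sum = 46 + 60 + 48 + 49 + 25 = 228
Avg velocity = 228 / 5 = 45.6 points/sprint

45.6 points/sprint


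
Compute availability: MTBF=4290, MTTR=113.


Availability = MTBF / (MTBF + MTTR)
Availability = 4290 / (4290 + 113)
Availability = 4290 / 4403
Availability = 97.4336%

97.4336%


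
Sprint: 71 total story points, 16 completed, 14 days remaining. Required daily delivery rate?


Formula: Required rate = Remaining points / Days left
Remaining = 71 - 16 = 55 points
Required rate = 55 / 14 = 3.93 points/day

3.93 points/day


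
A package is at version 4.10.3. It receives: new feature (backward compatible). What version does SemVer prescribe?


Current: 4.10.3
Change category: 'new feature (backward compatible)' → minor bump
SemVer rule: minor bump → increment MINOR, reset PATCH to 0 (MAJOR unchanged)
New: 4.11.0

4.11.0


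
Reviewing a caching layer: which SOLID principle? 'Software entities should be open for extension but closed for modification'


This describes the Open/Closed Principle (OCP)

Open/Closed Principle (OCP)


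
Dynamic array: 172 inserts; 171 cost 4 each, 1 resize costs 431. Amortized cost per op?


Formula: Amortized cost = Total cost / Operations
Total cost = (171 * 4) + (1 * 431)
Total cost = 684 + 431 = 1115
Amortized = 1115 / 172 = 6.4826

6.4826


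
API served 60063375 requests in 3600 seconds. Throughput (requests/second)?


Formula: throughput = requests / seconds
throughput = 60063375 / 3600
throughput = 16684.27 requests/second

16684.27 requests/second


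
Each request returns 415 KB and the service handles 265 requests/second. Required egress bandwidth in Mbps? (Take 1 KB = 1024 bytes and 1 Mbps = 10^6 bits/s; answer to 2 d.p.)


Formula: Mbps = payload_bytes * RPS * 8 / 1e6
Payload per request = 415 KB = 415 * 1024 = 424960 bytes
Total bytes/sec = 424960 * 265 = 112614400
Total bits/sec = 112614400 * 8 = 900915200
Mbps = 900915200 / 1e6 = 900.92

900.92 Mbps


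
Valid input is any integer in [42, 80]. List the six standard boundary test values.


Range: [42, 80]
Boundaries: just below min, min, min+1, max-1, max, just above max
Values: [41, 42, 43, 79, 80, 81]

[41, 42, 43, 79, 80, 81]


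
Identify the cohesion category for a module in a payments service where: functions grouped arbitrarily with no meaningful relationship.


Reasoning: Worst: random grouping
Type: Coincidental cohesion

Coincidental cohesion


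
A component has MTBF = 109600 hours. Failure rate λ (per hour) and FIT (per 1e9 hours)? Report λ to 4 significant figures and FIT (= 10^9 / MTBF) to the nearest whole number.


Formula: λ = 1 / MTBF; FIT = λ × 1e9 = 1e9 / MTBF
λ = 1 / 109600 ≈ 9.124e-06 failures/hour
FIT = 1e9 / 109600 ≈ 9124 failures per 1e9 hours (nearest whole number)

λ = 9.124e-06 /h, FIT = 9124


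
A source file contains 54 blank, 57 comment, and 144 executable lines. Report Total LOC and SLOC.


Total LOC = blank + comment + code
Total LOC = 54 + 57 + 144 = 255
SLOC (source only) = code = 144

Total LOC: 255, SLOC: 144


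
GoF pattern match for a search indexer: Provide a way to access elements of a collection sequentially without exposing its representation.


This matches the Iterator pattern

Iterator


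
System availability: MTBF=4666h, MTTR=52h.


Availability = MTBF / (MTBF + MTTR)
Availability = 4666 / (4666 + 52)
Availability = 4666 / 4718
Availability = 98.8978%

98.8978%


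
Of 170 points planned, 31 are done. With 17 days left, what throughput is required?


Formula: Required rate = Remaining points / Days left
Remaining = 170 - 31 = 139 points
Required rate = 139 / 17 = 8.18 points/day

8.18 points/day


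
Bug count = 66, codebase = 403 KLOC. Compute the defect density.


Defect density = defects / KLOC
Defect density = 66 / 403
Defect density = 0.164 defects/KLOC

0.164 defects/KLOC


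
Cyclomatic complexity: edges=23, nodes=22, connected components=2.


Formula: V(G) = E - N + 2P
V(G) = 23 - 22 + 2*2
V(G) = 1 + 4
V(G) = 5

5


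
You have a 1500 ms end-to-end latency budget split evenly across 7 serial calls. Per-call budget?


Formula: per_stage = total_budget / stages
per_stage = 1500 / 7
per_stage = 214.29 ms

214.29 ms


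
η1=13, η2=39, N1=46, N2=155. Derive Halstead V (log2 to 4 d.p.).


Formula: V = N * log2(η), where N = N1 + N2 and η = η1 + η2
η = 13 + 39 = 52
N = 46 + 155 = 201
log2(52) ≈ 5.7004
V = 201 * 5.7004 = 1145.78

1145.78


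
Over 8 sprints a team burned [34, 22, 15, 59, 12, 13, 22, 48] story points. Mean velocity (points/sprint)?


Formula: Avg velocity = Total points / Number of sprints
Points: [34, 22, 15, 59, 12, 13, 22, 48]
Sum = 34 + 22 + 15 + 59 + 12 + 13 + 22 + 48 = 225
Avg velocity = 225 / 8 = 28.13 points/sprint

28.13 points/sprint


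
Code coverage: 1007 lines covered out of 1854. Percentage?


Coverage = covered / total * 100
Coverage = 1007 / 1854 * 100
Coverage = 54.31%

54.31%


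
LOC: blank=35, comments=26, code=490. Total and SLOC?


Total LOC = blank + comment + code
Total LOC = 35 + 26 + 490 = 551
SLOC (source only) = code = 490

Total LOC: 551, SLOC: 490


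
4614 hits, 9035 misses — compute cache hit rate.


Formula: hit rate = hits / (hits + misses) * 100
hit rate = 4614 / (4614 + 9035) * 100
hit rate = 4614 / 13649 * 100
hit rate = 33.8%

33.8%


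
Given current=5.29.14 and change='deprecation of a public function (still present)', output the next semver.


Current: 5.29.14
Change category: 'deprecation of a public function (still present)' → minor bump
SemVer rule: minor bump → increment MINOR, reset PATCH to 0 (MAJOR unchanged)
New: 5.30.0

5.30.0


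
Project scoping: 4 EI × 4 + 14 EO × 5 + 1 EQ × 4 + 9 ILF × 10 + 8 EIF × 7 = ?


UFP = EI*4 + EO*5 + EQ*4 + ILF*10 + EIF*7
UFP = 4*4 + 14*5 + 1*4 + 9*10 + 8*7
UFP = 16 + 70 + 4 + 90 + 56
UFP = 236

236


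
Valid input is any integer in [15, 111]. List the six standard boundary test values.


Range: [15, 111]
Boundaries: just below min, min, min+1, max-1, max, just above max
Values: [14, 15, 16, 110, 111, 112]

[14, 15, 16, 110, 111, 112]


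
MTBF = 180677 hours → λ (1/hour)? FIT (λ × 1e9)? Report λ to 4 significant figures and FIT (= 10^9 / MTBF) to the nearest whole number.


Formula: λ = 1 / MTBF; FIT = λ × 1e9 = 1e9 / MTBF
λ = 1 / 180677 ≈ 5.535e-06 failures/hour
FIT = 1e9 / 180677 ≈ 5535 failures per 1e9 hours (nearest whole number)

λ = 5.535e-06 /h, FIT = 5535


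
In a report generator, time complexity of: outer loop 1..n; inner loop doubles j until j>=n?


Reasoning: linear outer times logarithmic inner
Complexity: O(n log n)

O(n log n)


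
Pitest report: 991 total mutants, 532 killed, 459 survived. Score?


Mutation score = killed / total * 100
Mutation score = 532 / 991 * 100
Mutation score = 53.68%

53.68%


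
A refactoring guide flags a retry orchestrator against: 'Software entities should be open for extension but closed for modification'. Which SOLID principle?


This describes the Open/Closed Principle (OCP)

Open/Closed Principle (OCP)


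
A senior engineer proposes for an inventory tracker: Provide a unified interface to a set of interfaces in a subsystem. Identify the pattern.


This matches the Facade pattern

Facade


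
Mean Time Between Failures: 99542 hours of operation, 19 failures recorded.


Formula: MTBF = Total operating time / Number of failures
MTBF = 99542 / 19
MTBF = 5239.05 hours

5239.05 hours


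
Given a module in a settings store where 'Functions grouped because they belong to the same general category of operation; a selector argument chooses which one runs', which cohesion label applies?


Reasoning: Grouped by category of activity, not by data or sequence
Type: Logical cohesion

Logical cohesion


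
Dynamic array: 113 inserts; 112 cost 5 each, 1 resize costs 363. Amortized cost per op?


Formula: Amortized cost = Total cost / Operations
Total cost = (112 * 5) + (1 * 363)
Total cost = 560 + 363 = 923
Amortized = 923 / 113 = 8.1681

8.1681


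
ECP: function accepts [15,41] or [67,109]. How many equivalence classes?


Valid ranges: [15,41] and [67,109]
Class 1: x < 15 — invalid
Class 2: 15 ≤ x ≤ 41 — valid
Class 3: 41 < x < 67 — invalid (gap between ranges)
Class 4: 67 ≤ x ≤ 109 — valid
Class 5: x > 109 — invalid
Total equivalence classes: 5

5 equivalence classes


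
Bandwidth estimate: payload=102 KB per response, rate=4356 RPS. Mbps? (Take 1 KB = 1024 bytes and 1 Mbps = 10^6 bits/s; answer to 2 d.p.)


Formula: Mbps = payload_bytes * RPS * 8 / 1e6
Payload per request = 102 KB = 102 * 1024 = 104448 bytes
Total bytes/sec = 104448 * 4356 = 454975488
Total bits/sec = 454975488 * 8 = 3639803904
Mbps = 3639803904 / 1e6 = 3639.8

3639.8 Mbps


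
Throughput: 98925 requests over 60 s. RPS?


Formula: throughput = requests / seconds
throughput = 98925 / 60
throughput = 1648.75 requests/second

1648.75 requests/second


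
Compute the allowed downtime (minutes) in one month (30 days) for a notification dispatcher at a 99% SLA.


Formula: allowed downtime = period * (100 - SLA) / 100
Period (month (30 days)) = 43200 minutes
Unavailability fraction = (100 - 99.0) / 100
Allowed downtime = 43200 * (100 - 99.0) / 100
Allowed downtime = 432.0 minutes

432.0 minutes


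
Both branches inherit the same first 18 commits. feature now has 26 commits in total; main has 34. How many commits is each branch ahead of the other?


Common ancestor: commit #18
feature commits after divergence: 26 - 18 = 8
main commits after divergence: 34 - 18 = 16
feature is 8 commits ahead of main
main is 16 commits ahead of feature

feature ahead: 8, main ahead: 16


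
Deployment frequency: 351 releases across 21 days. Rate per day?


Formula: deployments per day = releases / days
= 351 / 21
= 16.714 deploys/day
(equivalently, 117.0 deploys/week)

16.714 deploys/day


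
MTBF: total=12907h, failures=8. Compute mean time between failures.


Formula: MTBF = Total operating time / Number of failures
MTBF = 12907 / 8
MTBF = 1613.38 hours

1613.38 hours


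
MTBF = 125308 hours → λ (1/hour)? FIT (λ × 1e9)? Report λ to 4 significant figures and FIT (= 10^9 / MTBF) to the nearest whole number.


Formula: λ = 1 / MTBF; FIT = λ × 1e9 = 1e9 / MTBF
λ = 1 / 125308 ≈ 7.980e-06 failures/hour
FIT = 1e9 / 125308 ≈ 7980 failures per 1e9 hours (nearest whole number)

λ = 7.980e-06 /h, FIT = 7980


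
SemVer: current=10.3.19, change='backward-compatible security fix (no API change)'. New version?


Current: 10.3.19
Change category: 'backward-compatible security fix (no API change)' → patch bump
SemVer rule: patch bump → increment PATCH (MAJOR and MINOR unchanged)
New: 10.3.20

10.3.20


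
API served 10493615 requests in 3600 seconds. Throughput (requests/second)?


Formula: throughput = requests / seconds
throughput = 10493615 / 3600
throughput = 2914.89 requests/second

2914.89 requests/second


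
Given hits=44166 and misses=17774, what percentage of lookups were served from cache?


Formula: hit rate = hits / (hits + misses) * 100
hit rate = 44166 / (44166 + 17774) * 100
hit rate = 44166 / 61940 * 100
hit rate = 71.3%

71.3%


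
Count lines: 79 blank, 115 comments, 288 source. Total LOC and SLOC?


Total LOC = blank + comment + code
Total LOC = 79 + 115 + 288 = 482
SLOC (source only) = code = 288

Total LOC: 482, SLOC: 288


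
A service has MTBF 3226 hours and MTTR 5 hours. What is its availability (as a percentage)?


Availability = MTBF / (MTBF + MTTR)
Availability = 3226 / (3226 + 5)
Availability = 3226 / 3231
Availability = 99.8452%

99.8452%


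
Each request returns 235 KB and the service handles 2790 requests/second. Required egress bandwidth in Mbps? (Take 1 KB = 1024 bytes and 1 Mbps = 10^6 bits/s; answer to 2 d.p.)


Formula: Mbps = payload_bytes * RPS * 8 / 1e6
Payload per request = 235 KB = 235 * 1024 = 240640 bytes
Total bytes/sec = 240640 * 2790 = 671385600
Total bits/sec = 671385600 * 8 = 5371084800
Mbps = 5371084800 / 1e6 = 5371.08

5371.08 Mbps


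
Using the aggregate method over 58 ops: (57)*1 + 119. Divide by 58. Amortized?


Formula: Amortized cost = Total cost / Operations
Total cost = (57 * 1) + (1 * 119)
Total cost = 57 + 119 = 176
Amortized = 176 / 58 = 3.0345

3.0345


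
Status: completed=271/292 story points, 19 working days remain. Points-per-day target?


Formula: Required rate = Remaining points / Days left
Remaining = 292 - 271 = 21 points
Required rate = 21 / 19 = 1.11 points/day

1.11 points/day


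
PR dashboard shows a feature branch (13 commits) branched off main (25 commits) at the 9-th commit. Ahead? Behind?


Common ancestor: commit #9
feature commits after divergence: 13 - 9 = 4
main commits after divergence: 25 - 9 = 16
feature is 4 commits ahead of main
main is 16 commits ahead of feature

feature ahead: 4, main ahead: 16


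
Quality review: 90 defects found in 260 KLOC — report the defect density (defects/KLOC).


Defect density = defects / KLOC
Defect density = 90 / 260
Defect density = 0.346 defects/KLOC

0.346 defects/KLOC


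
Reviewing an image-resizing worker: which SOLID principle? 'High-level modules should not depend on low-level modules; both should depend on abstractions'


This describes the Dependency Inversion Principle (DIP)

Dependency Inversion Principle (DIP)


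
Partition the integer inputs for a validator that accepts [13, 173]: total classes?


Valid range: [13, 173]
Class 1: x < 13 — invalid
Class 2: 13 ≤ x ≤ 173 — valid
Class 3: x > 173 — invalid
Total equivalence classes: 3

3 equivalence classes


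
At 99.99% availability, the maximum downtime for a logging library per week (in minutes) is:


Formula: allowed downtime = period * (100 - SLA) / 100
Period (week) = 10080 minutes
Unavailability fraction = (100 - 99.99) / 100
Allowed downtime = 10080 * (100 - 99.99) / 100
Allowed downtime = 1.008 minutes

1.008 minutes


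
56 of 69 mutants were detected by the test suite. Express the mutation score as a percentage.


Mutation score = killed / total * 100
Mutation score = 56 / 69 * 100
Mutation score = 81.16%

81.16%


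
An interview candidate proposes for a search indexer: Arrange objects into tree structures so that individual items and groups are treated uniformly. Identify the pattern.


This matches the Composite pattern

Composite


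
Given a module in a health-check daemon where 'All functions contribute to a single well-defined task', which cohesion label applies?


Reasoning: Best: single purpose
Type: Functional cohesion

Functional cohesion


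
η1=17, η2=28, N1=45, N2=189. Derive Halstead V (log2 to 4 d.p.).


Formula: V = N * log2(η), where N = N1 + N2 and η = η1 + η2
η = 17 + 28 = 45
N = 45 + 189 = 234
log2(45) ≈ 5.4919
V = 234 * 5.4919 = 1285.10

1285.10


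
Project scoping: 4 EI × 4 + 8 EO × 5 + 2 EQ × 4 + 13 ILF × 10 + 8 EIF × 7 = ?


UFP = EI*4 + EO*5 + EQ*4 + ILF*10 + EIF*7
UFP = 4*4 + 8*5 + 2*4 + 13*10 + 8*7
UFP = 16 + 40 + 8 + 130 + 56
UFP = 250

250


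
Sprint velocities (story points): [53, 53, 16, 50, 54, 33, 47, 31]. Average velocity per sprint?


Formula: Avg velocity = Total points / Number of sprints
Points: [53, 53, 16, 50, 54, 33, 47, 31]
Sum = 53 + 53 + 16 + 50 + 54 + 33 + 47 + 31 = 337
Avg velocity = 337 / 8 = 42.13 points/sprint

42.13 points/sprint


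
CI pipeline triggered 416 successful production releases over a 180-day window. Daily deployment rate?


Formula: deployments per day = releases / days
= 416 / 180
= 2.311 deploys/day
(equivalently, 16.18 deploys/week)

2.311 deploys/day


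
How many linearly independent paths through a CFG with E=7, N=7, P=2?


Formula: V(G) = E - N + 2P
V(G) = 7 - 7 + 2*2
V(G) = 0 + 4
V(G) = 4

4


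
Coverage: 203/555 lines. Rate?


Coverage = covered / total * 100
Coverage = 203 / 555 * 100
Coverage = 36.58%

36.58%


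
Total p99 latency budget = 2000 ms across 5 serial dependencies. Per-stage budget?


Formula: per_stage = total_budget / stages
per_stage = 2000 / 5
per_stage = 400.0 ms

400.0 ms


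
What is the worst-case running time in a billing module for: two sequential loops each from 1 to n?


Reasoning: sequential dominates: O(n) + O(n) = O(n)
Complexity: O(n)

O(n)


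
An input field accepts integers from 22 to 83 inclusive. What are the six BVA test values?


Range: [22, 83]
Boundaries: just below min, min, min+1, max-1, max, just above max
Values: [21, 22, 23, 82, 83, 84]

[21, 22, 23, 82, 83, 84]


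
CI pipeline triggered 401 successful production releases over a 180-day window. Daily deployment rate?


Formula: deployments per day = releases / days
= 401 / 180
= 2.228 deploys/day
(equivalently, 15.59 deploys/week)

2.228 deploys/day


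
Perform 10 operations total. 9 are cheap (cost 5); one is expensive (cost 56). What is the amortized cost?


Formula: Amortized cost = Total cost / Operations
Total cost = (9 * 5) + (1 * 56)
Total cost = 45 + 56 = 101
Amortized = 101 / 10 = 10.1

10.1


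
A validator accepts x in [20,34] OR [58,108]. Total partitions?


Valid ranges: [20,34] and [58,108]
Class 1: x < 20 — invalid
Class 2: 20 ≤ x ≤ 34 — valid
Class 3: 34 < x < 58 — invalid (gap between ranges)
Class 4: 58 ≤ x ≤ 108 — valid
Class 5: x > 108 — invalid
Total equivalence classes: 5

5 equivalence classes


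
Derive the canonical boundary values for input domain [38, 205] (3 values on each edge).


Range: [38, 205]
Boundaries: just below min, min, min+1, max-1, max, just above max
Values: [37, 38, 39, 204, 205, 206]

[37, 38, 39, 204, 205, 206]


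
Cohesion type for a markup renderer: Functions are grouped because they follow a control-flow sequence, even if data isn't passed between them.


Reasoning: Grouped by order of execution within a routine, not by data flow
Type: Procedural cohesion

Procedural cohesion


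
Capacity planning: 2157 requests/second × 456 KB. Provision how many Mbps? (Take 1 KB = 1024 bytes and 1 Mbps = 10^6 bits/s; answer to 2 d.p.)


Formula: Mbps = payload_bytes * RPS * 8 / 1e6
Payload per request = 456 KB = 456 * 1024 = 466944 bytes
Total bytes/sec = 466944 * 2157 = 1007198208
Total bits/sec = 1007198208 * 8 = 8057585664
Mbps = 8057585664 / 1e6 = 8057.59

8057.59 Mbps


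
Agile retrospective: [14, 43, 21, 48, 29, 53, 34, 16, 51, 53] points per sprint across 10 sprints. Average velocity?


Formula: Avg velocity = Total points / Number of sprints
Points: [14, 43, 21, 48, 29, 53, 34, 16, 51, 53]
Sum = 14 + 43 + 21 + 48 + 29 + 53 + 34 + 16 + 51 + 53 = 362
Avg velocity = 362 / 10 = 36.2 points/sprint

36.2 points/sprint


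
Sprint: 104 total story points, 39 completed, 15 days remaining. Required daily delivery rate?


Formula: Required rate = Remaining points / Days left
Remaining = 104 - 39 = 65 points
Required rate = 65 / 15 = 4.33 points/day

4.33 points/day


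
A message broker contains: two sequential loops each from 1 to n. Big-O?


Reasoning: sequential dominates: O(n) + O(n) = O(n)
Complexity: O(n)

O(n)


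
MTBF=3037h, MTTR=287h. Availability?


Availability = MTBF / (MTBF + MTTR)
Availability = 3037 / (3037 + 287)
Availability = 3037 / 3324
Availability = 91.3658%

91.3658%


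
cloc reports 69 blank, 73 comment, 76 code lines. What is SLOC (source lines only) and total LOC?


Total LOC = blank + comment + code
Total LOC = 69 + 73 + 76 = 218
SLOC (source only) = code = 76

Total LOC: 218, SLOC: 76


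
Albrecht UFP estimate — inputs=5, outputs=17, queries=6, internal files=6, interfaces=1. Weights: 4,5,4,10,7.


UFP = EI*4 + EO*5 + EQ*4 + ILF*10 + EIF*7
UFP = 5*4 + 17*5 + 6*4 + 6*10 + 1*7
UFP = 20 + 85 + 24 + 60 + 7
UFP = 196

196


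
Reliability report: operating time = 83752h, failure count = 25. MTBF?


Formula: MTBF = Total operating time / Number of failures
MTBF = 83752 / 25
MTBF = 3350.08 hours

3350.08 hours


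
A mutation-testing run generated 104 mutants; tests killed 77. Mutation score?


Mutation score = killed / total * 100
Mutation score = 77 / 104 * 100
Mutation score = 74.04%

74.04%


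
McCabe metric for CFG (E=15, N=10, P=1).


Formula: V(G) = E - N + 2P
V(G) = 15 - 10 + 2*1
V(G) = 5 + 2
V(G) = 7

7


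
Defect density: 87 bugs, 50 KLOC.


Defect density = defects / KLOC
Defect density = 87 / 50
Defect density = 1.74 defects/KLOC

1.74 defects/KLOC


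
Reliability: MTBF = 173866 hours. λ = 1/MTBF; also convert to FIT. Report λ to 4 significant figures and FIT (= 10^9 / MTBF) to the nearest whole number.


Formula: λ = 1 / MTBF; FIT = λ × 1e9 = 1e9 / MTBF
λ = 1 / 173866 ≈ 5.752e-06 failures/hour
FIT = 1e9 / 173866 ≈ 5752 failures per 1e9 hours (nearest whole number)

λ = 5.752e-06 /h, FIT = 5752


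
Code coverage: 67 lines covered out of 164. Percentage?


Coverage = covered / total * 100
Coverage = 67 / 164 * 100
Coverage = 40.85%

40.85%


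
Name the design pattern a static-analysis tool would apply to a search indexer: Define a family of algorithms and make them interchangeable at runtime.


This matches the Strategy pattern

Strategy


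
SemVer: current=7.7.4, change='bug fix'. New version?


Current: 7.7.4
Change category: 'bug fix' → patch bump
SemVer rule: patch bump → increment PATCH (MAJOR and MINOR unchanged)
New: 7.7.5

7.7.5


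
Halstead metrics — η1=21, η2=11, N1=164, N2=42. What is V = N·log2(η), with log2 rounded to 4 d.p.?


Formula: V = N * log2(η), where N = N1 + N2 and η = η1 + η2
η = 21 + 11 = 32
N = 164 + 42 = 206
log2(32) ≈ 5.0000
V = 206 * 5.0000 = 1030.00

1030.00


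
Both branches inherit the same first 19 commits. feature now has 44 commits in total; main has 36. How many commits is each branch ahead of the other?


Common ancestor: commit #19
feature commits after divergence: 44 - 19 = 25
main commits after divergence: 36 - 19 = 17
feature is 25 commits ahead of main
main is 17 commits ahead of feature

feature ahead: 25, main ahead: 17


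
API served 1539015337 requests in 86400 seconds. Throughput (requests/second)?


Formula: throughput = requests / seconds
throughput = 1539015337 / 86400
throughput = 17812.68 requests/second

17812.68 requests/second


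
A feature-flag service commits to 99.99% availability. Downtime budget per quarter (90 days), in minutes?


Formula: allowed downtime = period * (100 - SLA) / 100
Period (quarter (90 days)) = 129600 minutes
Unavailability fraction = (100 - 99.99) / 100
Allowed downtime = 129600 * (100 - 99.99) / 100
Allowed downtime = 12.96 minutes

12.96 minutes


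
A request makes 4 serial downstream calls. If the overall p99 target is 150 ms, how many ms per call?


Formula: per_stage = total_budget / stages
per_stage = 150 / 4
per_stage = 37.5 ms

37.5 ms


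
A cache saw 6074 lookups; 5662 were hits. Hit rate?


Formula: hit rate = hits / (hits + misses) * 100
hit rate = 5662 / (5662 + 412) * 100
hit rate = 5662 / 6074 * 100
hit rate = 93.22%

93.22%


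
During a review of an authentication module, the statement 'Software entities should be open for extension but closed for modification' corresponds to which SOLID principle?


This describes the Open/Closed Principle (OCP)

Open/Closed Principle (OCP)


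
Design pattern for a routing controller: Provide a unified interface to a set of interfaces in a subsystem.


This matches the Facade pattern

Facade


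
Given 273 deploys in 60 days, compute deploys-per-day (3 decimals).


Formula: deployments per day = releases / days
= 273 / 60
= 4.55 deploys/day
(equivalently, 31.85 deploys/week)

4.55 deploys/day


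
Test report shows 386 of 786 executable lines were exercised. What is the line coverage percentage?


Coverage = covered / total * 100
Coverage = 386 / 786 * 100
Coverage = 49.11%

49.11%


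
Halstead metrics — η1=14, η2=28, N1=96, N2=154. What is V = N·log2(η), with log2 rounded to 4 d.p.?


Formula: V = N * log2(η), where N = N1 + N2 and η = η1 + η2
η = 14 + 28 = 42
N = 96 + 154 = 250
log2(42) ≈ 5.3923
V = 250 * 5.3923 = 1348.08

1348.08


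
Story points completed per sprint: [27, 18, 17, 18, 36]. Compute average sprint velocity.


Formula: Avg velocity = Total points / Number of sprints
Points: [27, 18, 17, 18, 36]
Sum = 27 + 18 + 17 + 18 + 36 = 116
Avg velocity = 116 / 5 = 23.2 points/sprint

23.2 points/sprint


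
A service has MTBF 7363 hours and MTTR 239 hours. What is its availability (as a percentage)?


Availability = MTBF / (MTBF + MTTR)
Availability = 7363 / (7363 + 239)
Availability = 7363 / 7602
Availability = 96.8561%

96.8561%


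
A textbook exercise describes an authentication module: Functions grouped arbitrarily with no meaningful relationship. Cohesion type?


Reasoning: Worst: random grouping
Type: Coincidental cohesion

Coincidental cohesion


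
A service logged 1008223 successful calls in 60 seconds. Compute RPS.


Formula: throughput = requests / seconds
throughput = 1008223 / 60
throughput = 16803.72 requests/second

16803.72 requests/second


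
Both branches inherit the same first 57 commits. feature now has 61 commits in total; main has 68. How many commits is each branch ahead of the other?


Common ancestor: commit #57
feature commits after divergence: 61 - 57 = 4
main commits after divergence: 68 - 57 = 11
feature is 4 commits ahead of main
main is 11 commits ahead of feature

feature ahead: 4, main ahead: 11


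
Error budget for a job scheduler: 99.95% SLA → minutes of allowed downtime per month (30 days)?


Formula: allowed downtime = period * (100 - SLA) / 100
Period (month (30 days)) = 43200 minutes
Unavailability fraction = (100 - 99.95) / 100
Allowed downtime = 43200 * (100 - 99.95) / 100
Allowed downtime = 21.6 minutes

21.6 minutes


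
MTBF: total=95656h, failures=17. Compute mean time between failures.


Formula: MTBF = Total operating time / Number of failures
MTBF = 95656 / 17
MTBF = 5626.82 hours

5626.82 hours


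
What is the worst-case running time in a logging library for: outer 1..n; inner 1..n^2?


Reasoning: n times n^2
Complexity: O(n^3)

O(n^3)


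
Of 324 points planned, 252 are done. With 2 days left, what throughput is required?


Formula: Required rate = Remaining points / Days left
Remaining = 324 - 252 = 72 points
Required rate = 72 / 2 = 36.0 points/day

36.0 points/day


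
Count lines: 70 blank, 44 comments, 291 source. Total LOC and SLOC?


Total LOC = blank + comment + code
Total LOC = 70 + 44 + 291 = 405
SLOC (source only) = code = 291

Total LOC: 405, SLOC: 291


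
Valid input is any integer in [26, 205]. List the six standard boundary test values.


Range: [26, 205]
Boundaries: just below min, min, min+1, max-1, max, just above max
Values: [25, 26, 27, 204, 205, 206]

[25, 26, 27, 204, 205, 206]


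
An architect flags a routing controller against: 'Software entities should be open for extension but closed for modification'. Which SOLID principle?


This describes the Open/Closed Principle (OCP)

Open/Closed Principle (OCP)


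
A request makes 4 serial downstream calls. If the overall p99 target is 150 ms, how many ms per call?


Formula: per_stage = total_budget / stages
per_stage = 150 / 4
per_stage = 37.5 ms

37.5 ms


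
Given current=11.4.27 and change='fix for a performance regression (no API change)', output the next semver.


Current: 11.4.27
Change category: 'fix for a performance regression (no API change)' → patch bump
SemVer rule: patch bump → increment PATCH (MAJOR and MINOR unchanged)
New: 11.4.28

11.4.28


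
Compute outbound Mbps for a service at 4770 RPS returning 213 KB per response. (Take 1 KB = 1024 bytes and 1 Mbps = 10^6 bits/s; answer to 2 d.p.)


Formula: Mbps = payload_bytes * RPS * 8 / 1e6
Payload per request = 213 KB = 213 * 1024 = 218112 bytes
Total bytes/sec = 218112 * 4770 = 1040394240
Total bits/sec = 1040394240 * 8 = 8323153920
Mbps = 8323153920 / 1e6 = 8323.15

8323.15 Mbps


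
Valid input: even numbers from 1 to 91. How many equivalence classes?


Constraint: even integers in [1, 91]
Class 1: x < 1 — out-of-range invalid
Class 2: x in [1,91] but odd — wrong type invalid
Class 3: x in [1,91] and even — valid
Class 4: x > 91 — out-of-range invalid
Total equivalence classes: 4

4 equivalence classes


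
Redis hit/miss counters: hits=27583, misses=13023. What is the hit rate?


Formula: hit rate = hits / (hits + misses) * 100
hit rate = 27583 / (27583 + 13023) * 100
hit rate = 27583 / 40606 * 100
hit rate = 67.93%

67.93%


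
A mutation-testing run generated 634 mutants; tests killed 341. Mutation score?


Mutation score = killed / total * 100
Mutation score = 341 / 634 * 100
Mutation score = 53.79%

53.79%


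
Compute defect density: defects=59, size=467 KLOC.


Defect density = defects / KLOC
Defect density = 59 / 467
Defect density = 0.126 defects/KLOC

0.126 defects/KLOC


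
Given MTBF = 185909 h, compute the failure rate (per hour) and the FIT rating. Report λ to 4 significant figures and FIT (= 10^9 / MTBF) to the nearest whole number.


Formula: λ = 1 / MTBF; FIT = λ × 1e9 = 1e9 / MTBF
λ = 1 / 185909 ≈ 5.379e-06 failures/hour
FIT = 1e9 / 185909 ≈ 5379 failures per 1e9 hours (nearest whole number)

λ = 5.379e-06 /h, FIT = 5379
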